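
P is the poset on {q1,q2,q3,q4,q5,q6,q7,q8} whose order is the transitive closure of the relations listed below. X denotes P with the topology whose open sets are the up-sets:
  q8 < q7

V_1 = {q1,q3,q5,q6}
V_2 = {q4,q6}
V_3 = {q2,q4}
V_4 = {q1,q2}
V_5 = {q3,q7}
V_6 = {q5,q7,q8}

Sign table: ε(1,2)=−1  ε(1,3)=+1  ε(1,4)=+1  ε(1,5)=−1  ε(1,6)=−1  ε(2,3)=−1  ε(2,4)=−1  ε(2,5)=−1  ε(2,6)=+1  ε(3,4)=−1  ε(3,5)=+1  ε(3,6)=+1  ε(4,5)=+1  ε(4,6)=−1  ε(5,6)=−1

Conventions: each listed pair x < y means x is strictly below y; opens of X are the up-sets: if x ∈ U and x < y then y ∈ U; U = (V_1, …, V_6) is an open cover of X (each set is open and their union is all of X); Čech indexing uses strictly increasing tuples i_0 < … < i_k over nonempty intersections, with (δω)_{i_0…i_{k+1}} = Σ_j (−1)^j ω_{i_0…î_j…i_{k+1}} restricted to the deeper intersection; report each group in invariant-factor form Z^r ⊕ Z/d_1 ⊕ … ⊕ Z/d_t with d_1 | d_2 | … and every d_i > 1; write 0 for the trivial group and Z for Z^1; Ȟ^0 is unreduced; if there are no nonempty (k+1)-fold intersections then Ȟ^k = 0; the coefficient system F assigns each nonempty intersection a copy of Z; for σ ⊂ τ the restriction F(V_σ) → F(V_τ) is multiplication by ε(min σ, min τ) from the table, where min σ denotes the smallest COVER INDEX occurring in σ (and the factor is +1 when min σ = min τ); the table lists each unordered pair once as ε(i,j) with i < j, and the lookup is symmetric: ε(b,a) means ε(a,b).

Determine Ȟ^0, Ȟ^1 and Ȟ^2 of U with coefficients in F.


Ȟ^0 = 0, Ȟ^1 = Z ⊕ Z/2, Ȟ^2 = 0

cover nerve:
  V12={q6} V14={q1} V15={q3} V16={q5} V23={q4} V34={q2} V56={q7}
C dims 6,7; δ0: rk 6, SNF 1^5·2
Ȟ^0: (6−6)−0=0 ⇒ 0
Ȟ^1: (7−0)−6=1 plus torsion [2] ⇒ Z ⊕ Z/2
Ȟ^2: (0−0)−0=0 ⇒ 0


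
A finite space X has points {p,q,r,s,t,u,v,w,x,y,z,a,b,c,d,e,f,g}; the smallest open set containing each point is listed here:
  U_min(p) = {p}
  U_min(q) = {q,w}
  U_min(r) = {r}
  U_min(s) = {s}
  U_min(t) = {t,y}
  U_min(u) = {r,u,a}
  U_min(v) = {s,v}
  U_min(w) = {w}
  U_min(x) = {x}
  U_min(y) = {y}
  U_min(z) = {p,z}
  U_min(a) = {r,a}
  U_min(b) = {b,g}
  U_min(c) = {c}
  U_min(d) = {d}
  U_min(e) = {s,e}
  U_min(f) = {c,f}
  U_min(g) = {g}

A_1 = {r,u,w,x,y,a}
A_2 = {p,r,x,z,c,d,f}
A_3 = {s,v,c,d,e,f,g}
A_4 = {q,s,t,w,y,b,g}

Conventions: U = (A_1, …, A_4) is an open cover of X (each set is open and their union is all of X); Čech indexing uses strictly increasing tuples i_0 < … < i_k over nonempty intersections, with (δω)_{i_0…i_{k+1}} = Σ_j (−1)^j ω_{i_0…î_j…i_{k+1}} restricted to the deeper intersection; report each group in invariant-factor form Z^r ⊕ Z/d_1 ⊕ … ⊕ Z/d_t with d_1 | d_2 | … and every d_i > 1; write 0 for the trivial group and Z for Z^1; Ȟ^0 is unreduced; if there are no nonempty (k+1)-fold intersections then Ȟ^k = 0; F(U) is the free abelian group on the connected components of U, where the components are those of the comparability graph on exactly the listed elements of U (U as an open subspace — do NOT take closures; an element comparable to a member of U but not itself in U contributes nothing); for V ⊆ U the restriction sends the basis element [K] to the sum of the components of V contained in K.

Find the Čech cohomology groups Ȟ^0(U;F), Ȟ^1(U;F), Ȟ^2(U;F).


Ȟ^0 ≅ Z^9; Ȟ^1 ≅ 0; Ȟ^2 ≅ 0

intersection data:
  A12={r,x} A14={w,y} A23={c,d,f} A34={s,g}
components per intersection:
  A1: {r,u,a} {w} {x} {y}
  A2: {p,z} {r} {x} {c,f} {d}
  A3: {s,v,e} {c,f} {d} {g}
  A4: {q,w} {s} {t,y} {b,g}
  A12: {r} {x}
  A14: {w} {y}
  A23: {c,f} {d}
  A34: {s} {g}
C dims 17,8; δ0: rk 8, SNF 1^8
Ȟ^0 = (17 − 8) − 0 = 9, so Ȟ^0 ≅ Z^9
Ȟ^1 = (8 − 0) − 8 = 0, so Ȟ^1 ≅ 0
Ȟ^2 = (0 − 0) − 0 = 0, so Ȟ^2 ≅ 0


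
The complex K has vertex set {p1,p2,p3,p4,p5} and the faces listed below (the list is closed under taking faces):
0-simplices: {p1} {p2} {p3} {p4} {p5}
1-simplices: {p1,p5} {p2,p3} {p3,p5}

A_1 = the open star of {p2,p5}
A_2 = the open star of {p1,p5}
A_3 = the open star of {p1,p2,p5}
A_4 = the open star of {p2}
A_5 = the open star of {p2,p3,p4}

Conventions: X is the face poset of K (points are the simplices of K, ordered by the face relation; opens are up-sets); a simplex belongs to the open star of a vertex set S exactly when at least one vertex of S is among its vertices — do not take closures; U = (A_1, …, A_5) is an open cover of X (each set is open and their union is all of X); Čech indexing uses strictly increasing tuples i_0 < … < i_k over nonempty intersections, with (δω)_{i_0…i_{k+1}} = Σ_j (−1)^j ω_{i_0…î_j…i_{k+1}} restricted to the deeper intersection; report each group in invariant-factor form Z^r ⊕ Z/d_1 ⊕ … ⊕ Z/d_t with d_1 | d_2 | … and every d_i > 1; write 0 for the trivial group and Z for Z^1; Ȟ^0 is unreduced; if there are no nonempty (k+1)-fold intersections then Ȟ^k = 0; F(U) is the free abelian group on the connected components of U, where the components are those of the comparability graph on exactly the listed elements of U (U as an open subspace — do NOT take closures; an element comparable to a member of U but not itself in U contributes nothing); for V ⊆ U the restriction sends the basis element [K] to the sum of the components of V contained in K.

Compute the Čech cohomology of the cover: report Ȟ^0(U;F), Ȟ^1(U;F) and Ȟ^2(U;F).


Ȟ^0(U;F) ≅ Z^2, Ȟ^1(U;F) ≅ 0, Ȟ^2(U;F) ≅ 0

intersection data:
  A1={{p2},{p5},{p1,p5},{p2,p3},{p3,p5}} A2={{p1},{p5},{p1,p5},{p3,p5}} A3={{p1},{p2},{p5},{p1,p5},{p2,p3},{p3,p5}} A4={{p2},{p2,p3}} A5={{p2},{p3},{p4},{p2,p3},{p3,p5}}
  A12={{p5},{p1,p5},{p3,p5}} A13={{p2},{p5},{p1,p5},{p2,p3},{p3,p5}} A14={{p2},{p2,p3}} A15={{p2},{p2,p3},{p3,p5}} A23={{p1},{p5},{p1,p5},{p3,p5}} A25={{p3,p5}} A34={{p2},{p2,p3}} A35={{p2},{p2,p3},{p3,p5}} A45={{p2},{p2,p3}}
  A123={{p5},{p1,p5},{p3,p5}} A125={{p3,p5}} A134={{p2},{p2,p3}} A135={{p2},{p2,p3},{p3,p5}} A145={{p2},{p2,p3}} A235={{p3,p5}} A345={{p2},{p2,p3}}
  A1235={{p3,p5}} A1345={{p2},{p2,p3}}
components per intersection:
  A1: {{p2},{p2,p3}} {{p5},{p1,p5},{p3,p5}}
  A2: {{p1},{p5},{p1,p5},{p3,p5}}
  A3: {{p1},{p5},{p1,p5},{p3,p5}} {{p2},{p2,p3}}
  A4: {{p2},{p2,p3}}
  A5: {{p2},{p3},{p2,p3},{p3,p5}} {{p4}}
  A12: {{p5},{p1,p5},{p3,p5}}
  A13: {{p2},{p2,p3}} {{p5},{p1,p5},{p3,p5}}
  A14: {{p2},{p2,p3}}
  A15: {{p2},{p2,p3}} {{p3,p5}}
  A23: {{p1},{p5},{p1,p5},{p3,p5}}
  A25: {{p3,p5}}
  A34: {{p2},{p2,p3}}
  A35: {{p2},{p2,p3}} {{p3,p5}}
  A45: {{p2},{p2,p3}}
  A123: {{p5},{p1,p5},{p3,p5}}
  A125: {{p3,p5}}
  A134: {{p2},{p2,p3}}
  A135: {{p2},{p2,p3}} {{p3,p5}}
  A145: {{p2},{p2,p3}}
  A235: {{p3,p5}}
  A345: {{p2},{p2,p3}}
  A1235: {{p3,p5}}
  A1345: {{p2},{p2,p3}}
C dims 8,12,8,2; δ0: rk 6, SNF 1^6; δ1: rk 6, SNF 1^6; δ2: rk 2, SNF 1^2
Ȟ^0 = (8 − 6) − 0 = 2, so Ȟ^0 ≅ Z^2
Ȟ^1 = (12 − 6) − 6 = 0, so Ȟ^1 ≅ 0
Ȟ^2 = (8 − 2) − 6 = 0, so Ȟ^2 ≅ 0


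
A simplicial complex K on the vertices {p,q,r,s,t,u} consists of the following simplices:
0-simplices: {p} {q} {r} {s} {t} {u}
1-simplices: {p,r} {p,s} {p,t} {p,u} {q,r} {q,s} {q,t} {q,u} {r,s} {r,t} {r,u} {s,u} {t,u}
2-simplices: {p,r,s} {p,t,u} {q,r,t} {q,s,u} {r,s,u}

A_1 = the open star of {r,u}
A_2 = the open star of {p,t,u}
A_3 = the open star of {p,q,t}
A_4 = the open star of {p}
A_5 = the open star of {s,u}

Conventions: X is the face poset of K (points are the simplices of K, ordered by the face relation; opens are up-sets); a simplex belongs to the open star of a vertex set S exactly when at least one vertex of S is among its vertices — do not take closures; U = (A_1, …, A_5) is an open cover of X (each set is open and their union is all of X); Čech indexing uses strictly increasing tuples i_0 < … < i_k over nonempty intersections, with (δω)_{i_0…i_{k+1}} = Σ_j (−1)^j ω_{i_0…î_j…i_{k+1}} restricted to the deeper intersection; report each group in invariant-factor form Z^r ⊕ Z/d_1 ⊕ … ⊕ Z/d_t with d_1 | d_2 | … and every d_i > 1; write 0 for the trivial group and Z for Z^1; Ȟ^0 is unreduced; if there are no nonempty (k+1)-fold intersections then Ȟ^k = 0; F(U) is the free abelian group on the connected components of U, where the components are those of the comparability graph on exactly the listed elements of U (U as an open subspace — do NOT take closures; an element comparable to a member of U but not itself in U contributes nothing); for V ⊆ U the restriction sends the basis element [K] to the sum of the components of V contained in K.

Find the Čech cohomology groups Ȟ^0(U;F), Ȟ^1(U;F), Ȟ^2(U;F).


nerve simplices:
  A1={{r},{u},{p,r},{p,u},{q,r},{q,u},{r,s},{r,t},{r,u},{s,u},{t,u},{p,r,s},{p,t,u},{q,r,t},{q,s,u},{r,s,u}} A2={{p},{t},{u},{p,r},{p,s},{p,t},{p,u},{q,t},{q,u},{r,t},{r,u},{s,u},{t,u},{p,r,s},{p,t,u},{q,r,t},{q,s,u},{r,s,u}} A3={{p},{q},{t},{p,r},{p,s},{p,t},{p,u},{q,r},{q,s},{q,t},{q,u},{r,t},{t,u},{p,r,s},{p,t,u},{q,r,t},{q,s,u}} A4={{p},{p,r},{p,s},{p,t},{p,u},{p,r,s},{p,t,u}} A5={{s},{u},{p,s},{p,u},{q,s},{q,u},{r,s},{r,u},{s,u},{t,u},{p,r,s},{p,t,u},{q,s,u},{r,s,u}}
  A12={{u},{p,r},{p,u},{q,u},{r,t},{r,u},{s,u},{t,u},{p,r,s},{p,t,u},{q,r,t},{q,s,u},{r,s,u}} A13={{p,r},{p,u},{q,r},{q,u},{r,t},{t,u},{p,r,s},{p,t,u},{q,r,t},{q,s,u}} A14={{p,r},{p,u},{p,r,s},{p,t,u}} A15={{u},{p,u},{q,u},{r,s},{r,u},{s,u},{t,u},{p,r,s},{p,t,u},{q,s,u},{r,s,u}} A23={{p},{t},{p,r},{p,s},{p,t},{p,u},{q,t},{q,u},{r,t},{t,u},{p,r,s},{p,t,u},{q,r,t},{q,s,u}} A24={{p},{p,r},{p,s},{p,t},{p,u},{p,r,s},{p,t,u}} A25={{u},{p,s},{p,u},{q,u},{r,u},{s,u},{t,u},{p,r,s},{p,t,u},{q,s,u},{r,s,u}} A34={{p},{p,r},{p,s},{p,t},{p,u},{p,r,s},{p,t,u}} A35={{p,s},{p,u},{q,s},{q,u},{t,u},{p,r,s},{p,t,u},{q,s,u}} A45={{p,s},{p,u},{p,r,s},{p,t,u}}
  A123={{p,r},{p,u},{q,u},{r,t},{t,u},{p,r,s},{p,t,u},{q,r,t},{q,s,u}} A124={{p,r},{p,u},{p,r,s},{p,t,u}} A125={{u},{p,u},{q,u},{r,u},{s,u},{t,u},{p,r,s},{p,t,u},{q,s,u},{r,s,u}} A134={{p,r},{p,u},{p,r,s},{p,t,u}} A135={{p,u},{q,u},{t,u},{p,r,s},{p,t,u},{q,s,u}} A145={{p,u},{p,r,s},{p,t,u}} A234={{p},{p,r},{p,s},{p,t},{p,u},{p,r,s},{p,t,u}} A235={{p,s},{p,u},{q,u},{t,u},{p,r,s},{p,t,u},{q,s,u}} A245={{p,s},{p,u},{p,r,s},{p,t,u}} A345={{p,s},{p,u},{p,r,s},{p,t,u}}
  A1234={{p,r},{p,u},{p,r,s},{p,t,u}} A1235={{p,u},{q,u},{t,u},{p,r,s},{p,t,u},{q,s,u}} A1245={{p,u},{p,r,s},{p,t,u}} A1345={{p,u},{p,r,s},{p,t,u}} A2345={{p,s},{p,u},{p,r,s},{p,t,u}}
  A12345={{p,u},{p,r,s},{p,t,u}}
components per intersection:
  A1: {{r},{u},{p,r},{p,u},{q,r},{q,u},{r,s},{r,t},{r,u},{s,u},{t,u},{p,r,s},{p,t,u},{q,r,t},{q,s,u},{r,s,u}}
  A2: {{p},{t},{u},{p,r},{p,s},{p,t},{p,u},{q,t},{q,u},{r,t},{r,u},{s,u},{t,u},{p,r,s},{p,t,u},{q,r,t},{q,s,u},{r,s,u}}
  A3: {{p},{q},{t},{p,r},{p,s},{p,t},{p,u},{q,r},{q,s},{q,t},{q,u},{r,t},{t,u},{p,r,s},{p,t,u},{q,r,t},{q,s,u}}
  A4: {{p},{p,r},{p,s},{p,t},{p,u},{p,r,s},{p,t,u}}
  A5: {{s},{u},{p,s},{p,u},{q,s},{q,u},{r,s},{r,u},{s,u},{t,u},{p,r,s},{p,t,u},{q,s,u},{r,s,u}}
  A12: {{u},{p,u},{q,u},{r,u},{s,u},{t,u},{p,t,u},{q,s,u},{r,s,u}} {{p,r},{p,r,s}} {{r,t},{q,r,t}}
  A13: {{p,r},{p,r,s}} {{p,u},{t,u},{p,t,u}} {{q,r},{r,t},{q,r,t}} {{q,u},{q,s,u}}
  A14: {{p,r},{p,r,s}} {{p,u},{p,t,u}}
  A15: {{u},{p,u},{q,u},{r,s},{r,u},{s,u},{t,u},{p,r,s},{p,t,u},{q,s,u},{r,s,u}}
  A23: {{p},{t},{p,r},{p,s},{p,t},{p,u},{q,t},{r,t},{t,u},{p,r,s},{p,t,u},{q,r,t}} {{q,u},{q,s,u}}
  A24: {{p},{p,r},{p,s},{p,t},{p,u},{p,r,s},{p,t,u}}
  A25: {{u},{p,u},{q,u},{r,u},{s,u},{t,u},{p,t,u},{q,s,u},{r,s,u}} {{p,s},{p,r,s}}
  A34: {{p},{p,r},{p,s},{p,t},{p,u},{p,r,s},{p,t,u}}
  A35: {{p,s},{p,r,s}} {{p,u},{t,u},{p,t,u}} {{q,s},{q,u},{q,s,u}}
  A45: {{p,s},{p,r,s}} {{p,u},{p,t,u}}
  A123: {{p,r},{p,r,s}} {{p,u},{t,u},{p,t,u}} {{q,u},{q,s,u}} {{r,t},{q,r,t}}
  A124: {{p,r},{p,r,s}} {{p,u},{p,t,u}}
  A125: {{u},{p,u},{q,u},{r,u},{s,u},{t,u},{p,t,u},{q,s,u},{r,s,u}} {{p,r,s}}
  A134: {{p,r},{p,r,s}} {{p,u},{p,t,u}}
  A135: {{p,u},{t,u},{p,t,u}} {{q,u},{q,s,u}} {{p,r,s}}
  A145: {{p,u},{p,t,u}} {{p,r,s}}
  A234: {{p},{p,r},{p,s},{p,t},{p,u},{p,r,s},{p,t,u}}
  A235: {{p,s},{p,r,s}} {{p,u},{t,u},{p,t,u}} {{q,u},{q,s,u}}
  A245: {{p,s},{p,r,s}} {{p,u},{p,t,u}}
  A345: {{p,s},{p,r,s}} {{p,u},{p,t,u}}
  A1234: {{p,r},{p,r,s}} {{p,u},{p,t,u}}
  A1235: {{p,u},{t,u},{p,t,u}} {{q,u},{q,s,u}} {{p,r,s}}
  A1245: {{p,u},{p,t,u}} {{p,r,s}}
  A1345: {{p,u},{p,t,u}} {{p,r,s}}
  A2345: {{p,s},{p,r,s}} {{p,u},{p,t,u}}
  A12345: {{p,u},{p,t,u}} {{p,r,s}}
C dims 5,21,23,11; δ0: rk 4, SNF 1^4; δ1: rk 14, SNF 1^14; δ2: rk 9, SNF 1^9
degree 0: 5−4−0 = 1 → Ȟ^0 ≅ Z
degree 1: 21−14−4 = 3 → Ȟ^1 ≅ Z^3
degree 2: 23−9−14 = 0 → Ȟ^2 ≅ 0

Ȟ^0 ≅ Z, Ȟ^1 ≅ Z^3 and Ȟ^2 ≅ 0


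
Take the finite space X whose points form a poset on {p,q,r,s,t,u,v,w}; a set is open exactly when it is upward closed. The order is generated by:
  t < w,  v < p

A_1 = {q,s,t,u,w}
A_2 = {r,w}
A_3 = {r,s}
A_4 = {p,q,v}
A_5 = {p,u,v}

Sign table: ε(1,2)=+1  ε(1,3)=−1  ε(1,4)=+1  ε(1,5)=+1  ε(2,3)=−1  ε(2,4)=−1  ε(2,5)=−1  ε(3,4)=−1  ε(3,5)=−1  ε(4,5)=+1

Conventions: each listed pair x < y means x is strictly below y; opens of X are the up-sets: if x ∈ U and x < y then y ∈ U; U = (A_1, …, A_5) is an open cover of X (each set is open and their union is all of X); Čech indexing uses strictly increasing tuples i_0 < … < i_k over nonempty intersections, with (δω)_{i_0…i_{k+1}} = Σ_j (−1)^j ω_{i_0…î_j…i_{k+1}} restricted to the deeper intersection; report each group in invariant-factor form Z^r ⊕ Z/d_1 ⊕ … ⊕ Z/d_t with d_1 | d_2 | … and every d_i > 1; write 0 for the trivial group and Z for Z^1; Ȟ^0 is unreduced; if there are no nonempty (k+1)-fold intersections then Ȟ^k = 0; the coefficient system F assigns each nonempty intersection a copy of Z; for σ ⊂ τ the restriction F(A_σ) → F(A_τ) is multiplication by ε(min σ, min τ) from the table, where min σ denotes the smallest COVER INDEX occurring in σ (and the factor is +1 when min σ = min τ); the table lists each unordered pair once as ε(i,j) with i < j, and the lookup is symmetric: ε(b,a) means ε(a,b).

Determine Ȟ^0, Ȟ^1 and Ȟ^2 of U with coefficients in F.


intersection data:
  A12={w} A13={s} A14={q} A15={u} A23={r} A45={p,v}
C dims 5,6; δ0: rk 4, SNF 1^4
Ȟ^0 = (5 − 4) − 0 = 1, so Ȟ^0 ≅ Z
Ȟ^1 = (6 − 0) − 4 = 2, so Ȟ^1 ≅ Z^2
Ȟ^2 = (0 − 0) − 0 = 0, so Ȟ^2 ≅ 0

Ȟ^0 = Z, Ȟ^1 = Z^2 and Ȟ^2 = 0


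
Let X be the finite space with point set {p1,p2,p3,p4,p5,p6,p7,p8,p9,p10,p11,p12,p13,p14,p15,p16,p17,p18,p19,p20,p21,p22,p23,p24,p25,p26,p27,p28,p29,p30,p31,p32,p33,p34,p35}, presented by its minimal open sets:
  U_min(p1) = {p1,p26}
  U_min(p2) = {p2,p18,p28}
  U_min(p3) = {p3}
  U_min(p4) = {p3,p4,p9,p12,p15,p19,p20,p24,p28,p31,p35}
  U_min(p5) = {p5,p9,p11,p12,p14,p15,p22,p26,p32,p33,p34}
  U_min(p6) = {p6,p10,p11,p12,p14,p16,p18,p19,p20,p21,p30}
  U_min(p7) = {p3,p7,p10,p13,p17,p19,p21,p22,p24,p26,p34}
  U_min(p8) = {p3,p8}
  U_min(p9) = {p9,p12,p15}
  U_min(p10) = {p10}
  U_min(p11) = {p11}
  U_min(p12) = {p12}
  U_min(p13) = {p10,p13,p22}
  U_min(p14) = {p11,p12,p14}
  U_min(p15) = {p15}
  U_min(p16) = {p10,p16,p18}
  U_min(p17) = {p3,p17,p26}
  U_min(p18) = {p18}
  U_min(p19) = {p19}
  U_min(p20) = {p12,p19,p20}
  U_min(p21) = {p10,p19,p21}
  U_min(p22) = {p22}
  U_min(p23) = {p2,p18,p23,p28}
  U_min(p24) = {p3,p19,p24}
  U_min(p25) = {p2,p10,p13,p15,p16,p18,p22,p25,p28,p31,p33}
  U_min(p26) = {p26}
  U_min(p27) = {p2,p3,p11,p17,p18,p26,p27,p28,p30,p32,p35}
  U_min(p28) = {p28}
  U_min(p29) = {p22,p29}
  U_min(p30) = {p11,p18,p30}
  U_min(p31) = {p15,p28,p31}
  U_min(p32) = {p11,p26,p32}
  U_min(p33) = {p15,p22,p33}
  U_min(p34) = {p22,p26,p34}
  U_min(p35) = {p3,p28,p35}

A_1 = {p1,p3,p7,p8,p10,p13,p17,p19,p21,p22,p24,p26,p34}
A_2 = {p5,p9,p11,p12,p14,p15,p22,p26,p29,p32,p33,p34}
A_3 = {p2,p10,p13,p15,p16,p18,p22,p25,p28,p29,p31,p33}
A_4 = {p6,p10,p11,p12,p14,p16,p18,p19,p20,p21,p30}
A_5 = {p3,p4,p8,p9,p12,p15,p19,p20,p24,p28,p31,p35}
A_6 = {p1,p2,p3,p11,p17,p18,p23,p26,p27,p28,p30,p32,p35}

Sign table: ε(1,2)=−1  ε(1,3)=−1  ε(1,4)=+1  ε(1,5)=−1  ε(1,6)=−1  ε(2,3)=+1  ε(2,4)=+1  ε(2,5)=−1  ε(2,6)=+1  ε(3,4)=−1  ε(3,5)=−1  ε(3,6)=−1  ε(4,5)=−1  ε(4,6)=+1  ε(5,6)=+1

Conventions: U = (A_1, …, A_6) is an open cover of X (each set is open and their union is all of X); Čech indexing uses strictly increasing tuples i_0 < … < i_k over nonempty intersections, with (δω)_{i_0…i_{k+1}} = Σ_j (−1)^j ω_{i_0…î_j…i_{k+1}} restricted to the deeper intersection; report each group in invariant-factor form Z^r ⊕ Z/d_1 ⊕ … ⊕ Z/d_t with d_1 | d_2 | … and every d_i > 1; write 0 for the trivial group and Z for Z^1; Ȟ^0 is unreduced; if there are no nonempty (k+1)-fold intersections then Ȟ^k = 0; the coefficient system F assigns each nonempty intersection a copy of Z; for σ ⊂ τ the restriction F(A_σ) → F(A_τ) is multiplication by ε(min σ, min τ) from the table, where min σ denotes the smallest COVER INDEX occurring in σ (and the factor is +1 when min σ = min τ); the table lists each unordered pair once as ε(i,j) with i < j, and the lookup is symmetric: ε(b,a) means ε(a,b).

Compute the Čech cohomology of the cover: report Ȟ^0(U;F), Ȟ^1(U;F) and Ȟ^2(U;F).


nonempty intersections:
  A12={p22,p26,p34} A13={p10,p13,p22} A14={p10,p19,p21} A15={p3,p8,p19,p24} A16={p1,p3,p17,p26} A23={p15,p22,p29,p33} A24={p11,p12,p14} A25={p9,p12,p15} A26={p11,p26,p32} A34={p10,p16,p18} A35={p15,p28,p31} A36={p2,p18,p28} A45={p12,p19,p20} A46={p11,p18,p30} A56={p3,p28,p35}
  A123={p22} A126={p26} A134={p10} A145={p19} A156={p3} A235={p15} A245={p12} A246={p11} A346={p18} A356={p28}
C dims 6,15,10; δ0: rk 6, SNF 1^5·2; δ1: rk 9, SNF 1^9
Ȟ^0: (6−6)−0=0 ⇒ 0
Ȟ^1: (15−9)−6=0 plus torsion [2] ⇒ Z/2
Ȟ^2: (10−0)−9=1 ⇒ Z

Ȟ^0(U;F) ≅ 0,  Ȟ^1(U;F) ≅ Z/2,  Ȟ^2(U;F) ≅ Z


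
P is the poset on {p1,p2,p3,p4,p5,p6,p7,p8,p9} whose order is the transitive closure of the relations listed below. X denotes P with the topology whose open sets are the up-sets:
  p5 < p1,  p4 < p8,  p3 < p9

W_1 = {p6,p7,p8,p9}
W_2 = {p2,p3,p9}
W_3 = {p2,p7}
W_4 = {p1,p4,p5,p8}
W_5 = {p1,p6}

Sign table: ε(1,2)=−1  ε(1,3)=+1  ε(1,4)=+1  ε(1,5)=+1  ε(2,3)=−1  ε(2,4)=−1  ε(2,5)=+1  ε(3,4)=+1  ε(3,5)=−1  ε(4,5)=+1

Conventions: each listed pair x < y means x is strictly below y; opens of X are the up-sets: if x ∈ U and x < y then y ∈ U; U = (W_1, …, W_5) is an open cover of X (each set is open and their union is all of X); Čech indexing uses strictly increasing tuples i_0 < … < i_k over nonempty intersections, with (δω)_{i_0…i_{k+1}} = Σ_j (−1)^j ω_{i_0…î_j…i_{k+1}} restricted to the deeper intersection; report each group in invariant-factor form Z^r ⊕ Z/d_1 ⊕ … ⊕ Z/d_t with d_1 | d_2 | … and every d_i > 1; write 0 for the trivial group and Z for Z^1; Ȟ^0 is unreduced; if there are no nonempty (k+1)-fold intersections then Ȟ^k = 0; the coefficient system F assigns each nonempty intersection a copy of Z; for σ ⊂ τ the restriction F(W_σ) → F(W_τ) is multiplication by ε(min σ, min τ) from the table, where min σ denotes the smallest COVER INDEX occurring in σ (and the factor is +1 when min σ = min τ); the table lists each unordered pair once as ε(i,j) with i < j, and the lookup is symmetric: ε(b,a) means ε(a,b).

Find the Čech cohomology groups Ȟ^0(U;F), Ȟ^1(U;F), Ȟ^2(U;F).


Ȟ^0(U;F) ≅ Z; Ȟ^1(U;F) ≅ Z^2; Ȟ^2(U;F) ≅ 0

nerve of the cover:
  W12={p9} W13={p7} W14={p8} W15={p6} W23={p2} W45={p1}
C dims 5,6; δ0: rk 4, SNF 1^4
Ȟ^0 = (5 − 4) − 0 = 1, so Ȟ^0 ≅ Z
Ȟ^1 = (6 − 0) − 4 = 2, so Ȟ^1 ≅ Z^2
Ȟ^2 = (0 − 0) − 0 = 0, so Ȟ^2 ≅ 0


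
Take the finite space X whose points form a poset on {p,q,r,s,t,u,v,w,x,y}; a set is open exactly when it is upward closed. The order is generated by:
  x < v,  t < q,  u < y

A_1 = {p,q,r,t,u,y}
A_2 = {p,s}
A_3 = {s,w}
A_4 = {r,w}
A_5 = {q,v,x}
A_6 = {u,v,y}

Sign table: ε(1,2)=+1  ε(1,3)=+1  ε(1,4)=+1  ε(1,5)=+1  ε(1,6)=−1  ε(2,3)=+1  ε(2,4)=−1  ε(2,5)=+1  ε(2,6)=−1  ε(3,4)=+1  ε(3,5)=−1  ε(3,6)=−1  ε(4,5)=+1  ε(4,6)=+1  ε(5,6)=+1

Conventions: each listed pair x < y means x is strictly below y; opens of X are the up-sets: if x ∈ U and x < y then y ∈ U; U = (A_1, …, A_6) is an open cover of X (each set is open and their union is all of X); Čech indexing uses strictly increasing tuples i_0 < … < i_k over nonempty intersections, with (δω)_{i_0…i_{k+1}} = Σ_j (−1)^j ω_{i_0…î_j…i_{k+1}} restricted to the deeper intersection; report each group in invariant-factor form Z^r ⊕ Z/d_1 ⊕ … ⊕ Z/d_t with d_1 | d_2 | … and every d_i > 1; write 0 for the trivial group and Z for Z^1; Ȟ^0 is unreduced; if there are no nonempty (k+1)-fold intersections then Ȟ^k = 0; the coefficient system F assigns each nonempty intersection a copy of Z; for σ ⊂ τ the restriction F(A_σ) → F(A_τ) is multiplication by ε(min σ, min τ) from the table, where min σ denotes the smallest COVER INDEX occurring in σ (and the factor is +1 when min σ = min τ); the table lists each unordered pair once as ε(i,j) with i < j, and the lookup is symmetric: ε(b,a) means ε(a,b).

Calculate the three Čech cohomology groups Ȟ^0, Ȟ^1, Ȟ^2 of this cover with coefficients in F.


Ȟ^0(U;F) ≅ 0, Ȟ^1(U;F) ≅ Z ⊕ Z/2 and Ȟ^2(U;F) ≅ 0

nerve simplices:
  A12={p} A14={r} A15={q} A16={u,y} A23={s} A34={w} A56={v}
C dims 6,7; δ0: rk 6, SNF 1^5·2
degree 0: 6−6−0 = 0 → Ȟ^0 ≅ 0
degree 1: 7−0−6 = 1 plus torsion [2] → Ȟ^1 ≅ Z ⊕ Z/2
degree 2: 0−0−0 = 0 → Ȟ^2 ≅ 0


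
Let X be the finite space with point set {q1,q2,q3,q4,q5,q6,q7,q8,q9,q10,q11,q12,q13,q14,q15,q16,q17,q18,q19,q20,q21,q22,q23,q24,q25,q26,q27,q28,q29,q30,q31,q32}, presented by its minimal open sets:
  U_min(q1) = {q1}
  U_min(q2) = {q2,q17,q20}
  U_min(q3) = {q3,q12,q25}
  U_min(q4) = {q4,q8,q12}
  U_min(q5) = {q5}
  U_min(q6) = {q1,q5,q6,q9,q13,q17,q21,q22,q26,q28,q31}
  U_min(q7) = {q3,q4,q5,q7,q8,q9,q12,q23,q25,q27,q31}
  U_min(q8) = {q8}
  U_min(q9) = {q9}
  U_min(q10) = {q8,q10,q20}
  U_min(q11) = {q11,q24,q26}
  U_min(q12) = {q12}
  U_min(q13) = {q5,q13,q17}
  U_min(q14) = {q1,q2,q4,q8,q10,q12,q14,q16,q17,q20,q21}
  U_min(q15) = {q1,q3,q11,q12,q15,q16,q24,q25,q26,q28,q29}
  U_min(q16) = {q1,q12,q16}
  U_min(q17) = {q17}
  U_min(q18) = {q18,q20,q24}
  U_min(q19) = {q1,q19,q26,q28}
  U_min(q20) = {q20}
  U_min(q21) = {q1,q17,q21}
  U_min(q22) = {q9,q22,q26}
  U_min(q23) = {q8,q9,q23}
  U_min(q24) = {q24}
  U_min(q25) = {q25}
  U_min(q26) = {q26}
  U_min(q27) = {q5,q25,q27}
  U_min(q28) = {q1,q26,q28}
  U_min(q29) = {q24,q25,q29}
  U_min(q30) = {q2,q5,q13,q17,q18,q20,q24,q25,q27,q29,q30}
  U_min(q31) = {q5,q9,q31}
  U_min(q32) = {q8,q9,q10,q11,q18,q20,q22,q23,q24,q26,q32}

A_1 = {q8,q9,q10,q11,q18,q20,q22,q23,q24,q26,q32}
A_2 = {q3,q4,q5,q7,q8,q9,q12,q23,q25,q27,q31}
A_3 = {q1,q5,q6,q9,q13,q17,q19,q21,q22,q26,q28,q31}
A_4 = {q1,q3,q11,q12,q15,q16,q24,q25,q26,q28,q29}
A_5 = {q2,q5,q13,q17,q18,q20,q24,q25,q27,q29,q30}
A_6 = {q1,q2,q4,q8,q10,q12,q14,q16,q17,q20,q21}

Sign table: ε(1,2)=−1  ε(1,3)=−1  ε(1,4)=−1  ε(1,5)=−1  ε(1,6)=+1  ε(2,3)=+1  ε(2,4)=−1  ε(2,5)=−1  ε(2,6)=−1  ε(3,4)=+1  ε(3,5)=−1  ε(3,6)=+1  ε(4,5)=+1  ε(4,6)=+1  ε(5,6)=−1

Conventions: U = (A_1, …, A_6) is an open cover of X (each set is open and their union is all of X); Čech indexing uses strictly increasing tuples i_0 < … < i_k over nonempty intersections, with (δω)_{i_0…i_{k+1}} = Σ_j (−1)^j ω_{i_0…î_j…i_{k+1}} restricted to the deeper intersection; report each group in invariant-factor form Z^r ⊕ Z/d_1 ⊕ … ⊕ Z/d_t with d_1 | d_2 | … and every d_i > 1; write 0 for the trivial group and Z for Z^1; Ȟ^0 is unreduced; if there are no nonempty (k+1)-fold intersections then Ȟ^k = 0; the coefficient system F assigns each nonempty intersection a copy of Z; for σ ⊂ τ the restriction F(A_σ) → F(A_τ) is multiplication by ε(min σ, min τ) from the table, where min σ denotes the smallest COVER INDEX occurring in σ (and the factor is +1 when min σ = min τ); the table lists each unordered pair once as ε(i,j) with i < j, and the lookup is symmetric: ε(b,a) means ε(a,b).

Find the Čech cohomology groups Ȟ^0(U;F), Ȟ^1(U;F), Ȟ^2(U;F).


Ȟ^0 ≅ 0, Ȟ^1 ≅ Z/2, Ȟ^2 ≅ Z

nerve of the cover:
  A12={q8,q9,q23} A13={q9,q22,q26} A14={q11,q24,q26} A15={q18,q20,q24} A16={q8,q10,q20} A23={q5,q9,q31} A24={q3,q12,q25} A25={q5,q25,q27} A26={q4,q8,q12} A34={q1,q26,q28} A35={q5,q13,q17} A36={q1,q17,q21} A45={q24,q25,q29} A46={q1,q12,q16} A56={q2,q17,q20}
  A123={q9} A126={q8} A134={q26} A145={q24} A156={q20} A235={q5} A245={q25} A246={q12} A346={q1} A356={q17}
C dims 6,15,10; δ0: rk 6, SNF 1^5·2; δ1: rk 9, SNF 1^9
Ȟ^0 = (6 − 6) − 0 = 0, so Ȟ^0 ≅ 0
Ȟ^1 = (15 − 9) − 6 = 0 plus torsion [2], so Ȟ^1 ≅ Z/2
Ȟ^2 = (10 − 0) − 9 = 1, so Ȟ^2 ≅ Z


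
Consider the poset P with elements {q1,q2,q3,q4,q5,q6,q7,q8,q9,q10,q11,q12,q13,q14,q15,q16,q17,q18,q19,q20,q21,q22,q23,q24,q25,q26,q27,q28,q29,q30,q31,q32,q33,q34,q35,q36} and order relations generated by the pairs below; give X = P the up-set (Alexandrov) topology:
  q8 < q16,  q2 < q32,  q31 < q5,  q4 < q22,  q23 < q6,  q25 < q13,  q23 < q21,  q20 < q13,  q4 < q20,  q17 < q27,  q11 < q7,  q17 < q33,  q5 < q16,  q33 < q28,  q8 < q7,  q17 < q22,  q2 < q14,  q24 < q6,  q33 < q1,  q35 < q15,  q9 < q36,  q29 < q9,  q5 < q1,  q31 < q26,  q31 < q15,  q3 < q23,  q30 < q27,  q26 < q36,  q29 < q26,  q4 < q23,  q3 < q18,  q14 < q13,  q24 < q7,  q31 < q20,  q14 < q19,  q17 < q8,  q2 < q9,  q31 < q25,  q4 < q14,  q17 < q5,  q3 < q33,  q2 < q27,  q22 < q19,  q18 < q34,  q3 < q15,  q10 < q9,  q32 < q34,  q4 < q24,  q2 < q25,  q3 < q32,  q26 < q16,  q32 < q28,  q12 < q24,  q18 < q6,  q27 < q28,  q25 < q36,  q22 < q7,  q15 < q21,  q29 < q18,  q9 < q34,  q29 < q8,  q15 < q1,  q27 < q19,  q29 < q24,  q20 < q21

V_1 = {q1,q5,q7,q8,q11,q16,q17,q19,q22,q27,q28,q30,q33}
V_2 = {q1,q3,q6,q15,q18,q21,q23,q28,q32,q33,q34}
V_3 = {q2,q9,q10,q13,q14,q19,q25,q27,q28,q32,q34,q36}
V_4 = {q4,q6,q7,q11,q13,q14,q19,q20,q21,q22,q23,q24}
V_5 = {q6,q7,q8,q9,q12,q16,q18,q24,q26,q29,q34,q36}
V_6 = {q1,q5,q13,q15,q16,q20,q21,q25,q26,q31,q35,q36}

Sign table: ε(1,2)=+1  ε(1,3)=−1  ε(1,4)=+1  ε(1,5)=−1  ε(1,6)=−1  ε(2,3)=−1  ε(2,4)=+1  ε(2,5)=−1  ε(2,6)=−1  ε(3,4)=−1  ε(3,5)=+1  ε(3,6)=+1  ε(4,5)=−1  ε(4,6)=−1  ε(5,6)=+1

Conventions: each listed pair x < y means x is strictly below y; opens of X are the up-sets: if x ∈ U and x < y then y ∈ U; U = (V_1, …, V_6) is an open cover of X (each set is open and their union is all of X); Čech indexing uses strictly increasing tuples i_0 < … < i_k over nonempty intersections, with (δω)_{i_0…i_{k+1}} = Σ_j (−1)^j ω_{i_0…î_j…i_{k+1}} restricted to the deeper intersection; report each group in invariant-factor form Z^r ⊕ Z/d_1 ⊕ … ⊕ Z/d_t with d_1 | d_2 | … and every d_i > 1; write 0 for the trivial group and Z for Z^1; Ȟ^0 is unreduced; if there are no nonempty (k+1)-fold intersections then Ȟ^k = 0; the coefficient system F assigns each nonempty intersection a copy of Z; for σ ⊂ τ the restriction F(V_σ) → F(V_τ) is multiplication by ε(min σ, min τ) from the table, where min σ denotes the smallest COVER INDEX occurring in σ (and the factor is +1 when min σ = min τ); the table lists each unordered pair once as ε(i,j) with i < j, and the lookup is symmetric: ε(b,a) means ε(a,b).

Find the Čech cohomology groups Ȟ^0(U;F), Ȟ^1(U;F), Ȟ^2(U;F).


Ȟ^0 = Z, Ȟ^1 = 0 and Ȟ^2 = Z/2

intersection data:
  V12={q1,q28,q33} V13={q19,q27,q28} V14={q7,q11,q19,q22} V15={q7,q8,q16} V16={q1,q5,q16} V23={q28,q32,q34} V24={q6,q21,q23} V25={q6,q18,q34} V26={q1,q15,q21} V34={q13,q14,q19} V35={q9,q34,q36} V36={q13,q25,q36} V45={q6,q7,q24} V46={q13,q20,q21} V56={q16,q26,q36}
  V123={q28} V126={q1} V134={q19} V145={q7} V156={q16} V235={q34} V245={q6} V246={q21} V346={q13} V356={q36}
C dims 6,15,10; δ0: rk 5, SNF 1^5; δ1: rk 10, SNF 1^9·2
Ȟ^0 = (6 − 5) − 0 = 1, so Ȟ^0 ≅ Z
Ȟ^1 = (15 − 10) − 5 = 0, so Ȟ^1 ≅ 0
Ȟ^2 = (10 − 0) − 10 = 0 plus torsion [2], so Ȟ^2 ≅ Z/2


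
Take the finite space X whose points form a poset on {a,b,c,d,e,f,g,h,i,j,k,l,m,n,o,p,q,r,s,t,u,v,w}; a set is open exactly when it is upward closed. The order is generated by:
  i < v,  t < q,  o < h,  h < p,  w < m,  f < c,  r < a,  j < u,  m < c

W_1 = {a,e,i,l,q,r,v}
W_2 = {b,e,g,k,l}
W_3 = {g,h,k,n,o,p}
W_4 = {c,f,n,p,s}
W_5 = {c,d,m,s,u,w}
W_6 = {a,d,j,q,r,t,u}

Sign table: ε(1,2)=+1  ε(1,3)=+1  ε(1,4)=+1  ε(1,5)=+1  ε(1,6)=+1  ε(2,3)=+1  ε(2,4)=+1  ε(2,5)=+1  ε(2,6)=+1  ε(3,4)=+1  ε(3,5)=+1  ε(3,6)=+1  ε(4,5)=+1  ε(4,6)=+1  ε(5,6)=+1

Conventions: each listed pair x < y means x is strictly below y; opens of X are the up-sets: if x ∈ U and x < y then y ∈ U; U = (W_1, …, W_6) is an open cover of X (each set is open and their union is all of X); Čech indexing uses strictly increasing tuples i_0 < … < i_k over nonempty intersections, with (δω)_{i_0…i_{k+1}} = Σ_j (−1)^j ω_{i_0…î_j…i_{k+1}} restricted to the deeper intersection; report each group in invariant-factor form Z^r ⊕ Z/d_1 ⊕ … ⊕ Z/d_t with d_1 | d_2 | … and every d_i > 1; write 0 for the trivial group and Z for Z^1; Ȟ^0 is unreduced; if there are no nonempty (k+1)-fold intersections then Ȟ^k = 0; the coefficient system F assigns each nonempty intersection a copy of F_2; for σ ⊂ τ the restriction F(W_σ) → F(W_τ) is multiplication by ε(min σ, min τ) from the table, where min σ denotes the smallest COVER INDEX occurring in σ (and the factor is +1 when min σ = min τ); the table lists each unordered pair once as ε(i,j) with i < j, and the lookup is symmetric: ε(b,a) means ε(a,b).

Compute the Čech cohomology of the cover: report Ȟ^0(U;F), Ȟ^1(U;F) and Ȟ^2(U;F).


Ȟ^0(U;F) ≅ Z/2, Ȟ^1(U;F) ≅ Z/2, Ȟ^2(U;F) ≅ 0

nerve of the cover:
  W12={e,l} W16={a,q,r} W23={g,k} W34={n,p} W45={c,s} W56={d,u}
C dims 6,6; δ0: rk_F2 5
Ȟ^0 = (6 − 5) − 0 = 1, so Ȟ^0 ≅ Z/2
Ȟ^1 = (6 − 0) − 5 = 1, so Ȟ^1 ≅ Z/2
Ȟ^2 = (0 − 0) − 0 = 0, so Ȟ^2 ≅ 0


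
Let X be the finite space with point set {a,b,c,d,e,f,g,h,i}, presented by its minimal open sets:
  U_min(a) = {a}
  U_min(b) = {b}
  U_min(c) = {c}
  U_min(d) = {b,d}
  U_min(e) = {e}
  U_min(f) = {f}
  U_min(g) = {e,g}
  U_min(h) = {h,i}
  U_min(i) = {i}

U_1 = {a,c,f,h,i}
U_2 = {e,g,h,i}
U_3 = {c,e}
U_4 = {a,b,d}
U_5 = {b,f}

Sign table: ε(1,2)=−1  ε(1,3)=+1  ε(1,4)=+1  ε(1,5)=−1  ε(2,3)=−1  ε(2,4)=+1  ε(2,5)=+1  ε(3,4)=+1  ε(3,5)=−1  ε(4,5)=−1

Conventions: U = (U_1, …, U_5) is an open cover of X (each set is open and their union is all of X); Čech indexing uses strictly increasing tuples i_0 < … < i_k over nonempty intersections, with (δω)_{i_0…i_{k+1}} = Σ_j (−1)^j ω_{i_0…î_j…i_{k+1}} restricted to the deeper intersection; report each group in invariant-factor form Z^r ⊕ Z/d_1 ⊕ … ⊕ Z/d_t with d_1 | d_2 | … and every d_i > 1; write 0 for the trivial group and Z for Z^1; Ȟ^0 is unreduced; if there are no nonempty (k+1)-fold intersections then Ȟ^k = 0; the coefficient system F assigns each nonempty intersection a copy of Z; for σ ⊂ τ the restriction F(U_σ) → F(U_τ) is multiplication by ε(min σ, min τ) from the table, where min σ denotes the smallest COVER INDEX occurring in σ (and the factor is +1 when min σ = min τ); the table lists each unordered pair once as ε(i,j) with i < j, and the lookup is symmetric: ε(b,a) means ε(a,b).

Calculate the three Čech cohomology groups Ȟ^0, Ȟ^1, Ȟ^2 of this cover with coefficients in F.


intersection data:
  U12={h,i} U13={c} U14={a} U15={f} U23={e} U45={b}
C dims 5,6; δ0: rk 4, SNF 1^4
Ȟ^0 = (5 − 4) − 0 = 1, so Ȟ^0 ≅ Z
Ȟ^1 = (6 − 0) − 4 = 2, so Ȟ^1 ≅ Z^2
Ȟ^2 = (0 − 0) − 0 = 0, so Ȟ^2 ≅ 0

Ȟ^0(U;F) ≅ Z, Ȟ^1(U;F) ≅ Z^2, Ȟ^2(U;F) ≅ 0


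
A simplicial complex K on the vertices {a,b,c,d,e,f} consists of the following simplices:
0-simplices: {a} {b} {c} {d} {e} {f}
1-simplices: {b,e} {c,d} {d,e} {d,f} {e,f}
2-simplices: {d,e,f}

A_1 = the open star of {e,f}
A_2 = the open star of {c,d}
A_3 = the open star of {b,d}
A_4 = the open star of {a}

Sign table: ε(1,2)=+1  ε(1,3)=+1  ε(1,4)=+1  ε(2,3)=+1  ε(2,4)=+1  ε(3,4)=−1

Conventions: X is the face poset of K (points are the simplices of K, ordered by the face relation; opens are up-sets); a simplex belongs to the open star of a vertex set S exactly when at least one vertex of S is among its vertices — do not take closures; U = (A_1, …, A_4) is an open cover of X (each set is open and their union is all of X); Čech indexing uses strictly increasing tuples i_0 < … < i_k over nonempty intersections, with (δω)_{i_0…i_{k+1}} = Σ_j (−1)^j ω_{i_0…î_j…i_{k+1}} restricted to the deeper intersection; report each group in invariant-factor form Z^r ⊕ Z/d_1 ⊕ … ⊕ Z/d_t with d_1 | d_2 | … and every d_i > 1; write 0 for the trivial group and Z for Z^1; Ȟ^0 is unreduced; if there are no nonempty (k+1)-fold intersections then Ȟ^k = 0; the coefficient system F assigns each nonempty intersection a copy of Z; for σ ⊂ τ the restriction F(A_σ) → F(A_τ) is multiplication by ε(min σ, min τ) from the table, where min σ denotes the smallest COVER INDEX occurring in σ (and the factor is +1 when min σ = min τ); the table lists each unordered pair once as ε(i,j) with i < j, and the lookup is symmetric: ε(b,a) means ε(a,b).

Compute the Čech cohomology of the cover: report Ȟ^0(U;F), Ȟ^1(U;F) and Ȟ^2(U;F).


nonempty overlaps:
  A1={{e},{f},{b,e},{d,e},{d,f},{e,f},{d,e,f}} A2={{c},{d},{c,d},{d,e},{d,f},{d,e,f}} A3={{b},{d},{b,e},{c,d},{d,e},{d,f},{d,e,f}} A4={{a}}
  A12={{d,e},{d,f},{d,e,f}} A13={{b,e},{d,e},{d,f},{d,e,f}} A23={{d},{c,d},{d,e},{d,f},{d,e,f}}
  A123={{d,e},{d,f},{d,e,f}}
C dims 4,3,1; δ0: rk 2, SNF 1^2; δ1: rk 1, SNF 1^1
degree 0: 4−2−0 = 2 → Ȟ^0 ≅ Z^2
degree 1: 3−1−2 = 0 → Ȟ^1 ≅ 0
degree 2: 1−0−1 = 0 → Ȟ^2 ≅ 0

Ȟ^0(U;F) ≅ Z^2,  Ȟ^1(U;F) ≅ 0,  Ȟ^2(U;F) ≅ 0


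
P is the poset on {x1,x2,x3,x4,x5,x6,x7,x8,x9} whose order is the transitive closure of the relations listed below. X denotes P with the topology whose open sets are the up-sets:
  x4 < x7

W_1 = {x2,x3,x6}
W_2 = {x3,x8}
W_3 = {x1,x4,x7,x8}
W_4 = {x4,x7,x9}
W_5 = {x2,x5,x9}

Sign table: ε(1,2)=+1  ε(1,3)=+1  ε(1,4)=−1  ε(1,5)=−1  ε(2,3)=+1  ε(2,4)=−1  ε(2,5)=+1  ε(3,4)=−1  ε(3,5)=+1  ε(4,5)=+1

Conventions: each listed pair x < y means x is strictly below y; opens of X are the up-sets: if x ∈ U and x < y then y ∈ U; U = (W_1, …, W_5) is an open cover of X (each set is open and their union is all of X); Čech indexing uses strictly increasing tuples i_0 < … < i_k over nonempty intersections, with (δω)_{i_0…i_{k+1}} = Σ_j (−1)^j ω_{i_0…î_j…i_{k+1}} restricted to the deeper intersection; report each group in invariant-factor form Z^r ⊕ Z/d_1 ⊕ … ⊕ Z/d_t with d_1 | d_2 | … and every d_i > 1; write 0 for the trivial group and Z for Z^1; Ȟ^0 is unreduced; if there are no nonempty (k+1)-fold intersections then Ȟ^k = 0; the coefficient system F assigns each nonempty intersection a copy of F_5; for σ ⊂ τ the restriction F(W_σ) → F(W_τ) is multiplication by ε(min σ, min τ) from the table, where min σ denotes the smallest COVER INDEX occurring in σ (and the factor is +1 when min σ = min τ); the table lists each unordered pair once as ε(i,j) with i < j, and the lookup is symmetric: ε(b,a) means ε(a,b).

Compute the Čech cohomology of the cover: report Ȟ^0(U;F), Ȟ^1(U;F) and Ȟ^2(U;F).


nonempty intersections:
  W12={x3} W15={x2} W23={x8} W34={x4,x7} W45={x9}
C dims 5,5; δ0: rk_F5 4
Ȟ^0: (5−4)−0=1 ⇒ Z/5
Ȟ^1: (5−0)−4=1 ⇒ Z/5
Ȟ^2: (0−0)−0=0 ⇒ 0

Ȟ^0(U;F) ≅ Z/5, Ȟ^1(U;F) ≅ Z/5, Ȟ^2(U;F) ≅ 0


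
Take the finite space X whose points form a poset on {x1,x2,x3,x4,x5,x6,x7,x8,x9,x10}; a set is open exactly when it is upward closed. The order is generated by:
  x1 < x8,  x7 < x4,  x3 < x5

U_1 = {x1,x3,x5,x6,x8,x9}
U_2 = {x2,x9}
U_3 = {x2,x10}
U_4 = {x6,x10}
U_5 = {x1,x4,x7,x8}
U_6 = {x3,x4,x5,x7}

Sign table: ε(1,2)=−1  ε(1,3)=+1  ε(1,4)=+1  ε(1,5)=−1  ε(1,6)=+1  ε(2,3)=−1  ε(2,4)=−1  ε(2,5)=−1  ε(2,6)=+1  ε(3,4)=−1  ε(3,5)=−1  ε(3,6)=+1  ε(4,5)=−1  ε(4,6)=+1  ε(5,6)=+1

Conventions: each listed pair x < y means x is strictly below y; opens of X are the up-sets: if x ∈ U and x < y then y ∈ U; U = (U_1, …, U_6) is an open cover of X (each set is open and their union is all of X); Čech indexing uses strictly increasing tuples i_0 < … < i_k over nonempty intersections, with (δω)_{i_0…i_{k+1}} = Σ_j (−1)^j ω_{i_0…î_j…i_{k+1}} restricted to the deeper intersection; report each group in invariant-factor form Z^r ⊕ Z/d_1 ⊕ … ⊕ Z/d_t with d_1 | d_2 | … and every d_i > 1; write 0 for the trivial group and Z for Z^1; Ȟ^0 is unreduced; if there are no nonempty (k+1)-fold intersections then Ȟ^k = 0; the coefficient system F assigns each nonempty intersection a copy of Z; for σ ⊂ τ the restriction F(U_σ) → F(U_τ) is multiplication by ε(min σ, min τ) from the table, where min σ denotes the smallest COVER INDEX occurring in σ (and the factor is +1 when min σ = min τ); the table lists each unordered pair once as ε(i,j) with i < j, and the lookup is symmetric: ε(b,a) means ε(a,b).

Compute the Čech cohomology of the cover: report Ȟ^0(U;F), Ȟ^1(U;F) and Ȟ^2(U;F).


Ȟ^0 = 0,  Ȟ^1 = Z ⊕ Z/2,  Ȟ^2 = 0

nerve of the cover:
  U12={x9} U14={x6} U15={x1,x8} U16={x3,x5} U23={x2} U34={x10} U56={x4,x7}
C dims 6,7; δ0: rk 6, SNF 1^5·2
Ȟ^0 = (6 − 6) − 0 = 0, so Ȟ^0 ≅ 0
Ȟ^1 = (7 − 0) − 6 = 1 plus torsion [2], so Ȟ^1 ≅ Z ⊕ Z/2
Ȟ^2 = (0 − 0) − 0 = 0, so Ȟ^2 ≅ 0


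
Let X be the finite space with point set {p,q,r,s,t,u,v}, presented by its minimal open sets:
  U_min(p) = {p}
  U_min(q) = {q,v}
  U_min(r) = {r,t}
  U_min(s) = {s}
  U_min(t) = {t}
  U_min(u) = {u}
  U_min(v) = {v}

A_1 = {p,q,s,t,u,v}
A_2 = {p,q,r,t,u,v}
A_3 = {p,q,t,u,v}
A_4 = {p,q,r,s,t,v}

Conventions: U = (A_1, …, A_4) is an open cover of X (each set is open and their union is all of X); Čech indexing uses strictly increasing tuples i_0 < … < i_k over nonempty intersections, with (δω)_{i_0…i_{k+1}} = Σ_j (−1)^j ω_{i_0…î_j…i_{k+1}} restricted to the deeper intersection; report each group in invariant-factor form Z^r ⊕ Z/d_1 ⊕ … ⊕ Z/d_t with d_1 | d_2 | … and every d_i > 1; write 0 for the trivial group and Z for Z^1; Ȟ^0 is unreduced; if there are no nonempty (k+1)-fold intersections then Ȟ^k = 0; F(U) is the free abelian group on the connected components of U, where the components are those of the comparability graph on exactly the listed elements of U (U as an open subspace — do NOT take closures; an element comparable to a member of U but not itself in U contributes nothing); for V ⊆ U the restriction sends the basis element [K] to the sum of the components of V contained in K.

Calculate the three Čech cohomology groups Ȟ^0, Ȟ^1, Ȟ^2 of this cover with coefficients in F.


Ȟ^0 = Z^5; Ȟ^1 = 0; Ȟ^2 = 0

nonempty intersections:
  A12={p,q,t,u,v} A13={p,q,t,u,v} A14={p,q,s,t,v} A23={p,q,t,u,v} A24={p,q,r,t,v} A34={p,q,t,v}
  A123={p,q,t,u,v} A124={p,q,t,v} A134={p,q,t,v} A234={p,q,t,v}
  A1234={p,q,t,v}
components per intersection:
  A1: {p} {q,v} {s} {t} {u}
  A2: {p} {q,v} {r,t} {u}
  A3: {p} {q,v} {t} {u}
  A4: {p} {q,v} {r,t} {s}
  A12: {p} {q,v} {t} {u}
  A13: {p} {q,v} {t} {u}
  A14: {p} {q,v} {s} {t}
  A23: {p} {q,v} {t} {u}
  A24: {p} {q,v} {r,t}
  A34: {p} {q,v} {t}
  A123: {p} {q,v} {t} {u}
  A124: {p} {q,v} {t}
  A134: {p} {q,v} {t}
  A234: {p} {q,v} {t}
  A1234: {p} {q,v} {t}
C dims 17,22,13,3; δ0: rk 12, SNF 1^12; δ1: rk 10, SNF 1^10; δ2: rk 3, SNF 1^3
Ȟ^0: (17−12)−0=5 ⇒ Z^5
Ȟ^1: (22−10)−12=0 ⇒ 0
Ȟ^2: (13−3)−10=0 ⇒ 0


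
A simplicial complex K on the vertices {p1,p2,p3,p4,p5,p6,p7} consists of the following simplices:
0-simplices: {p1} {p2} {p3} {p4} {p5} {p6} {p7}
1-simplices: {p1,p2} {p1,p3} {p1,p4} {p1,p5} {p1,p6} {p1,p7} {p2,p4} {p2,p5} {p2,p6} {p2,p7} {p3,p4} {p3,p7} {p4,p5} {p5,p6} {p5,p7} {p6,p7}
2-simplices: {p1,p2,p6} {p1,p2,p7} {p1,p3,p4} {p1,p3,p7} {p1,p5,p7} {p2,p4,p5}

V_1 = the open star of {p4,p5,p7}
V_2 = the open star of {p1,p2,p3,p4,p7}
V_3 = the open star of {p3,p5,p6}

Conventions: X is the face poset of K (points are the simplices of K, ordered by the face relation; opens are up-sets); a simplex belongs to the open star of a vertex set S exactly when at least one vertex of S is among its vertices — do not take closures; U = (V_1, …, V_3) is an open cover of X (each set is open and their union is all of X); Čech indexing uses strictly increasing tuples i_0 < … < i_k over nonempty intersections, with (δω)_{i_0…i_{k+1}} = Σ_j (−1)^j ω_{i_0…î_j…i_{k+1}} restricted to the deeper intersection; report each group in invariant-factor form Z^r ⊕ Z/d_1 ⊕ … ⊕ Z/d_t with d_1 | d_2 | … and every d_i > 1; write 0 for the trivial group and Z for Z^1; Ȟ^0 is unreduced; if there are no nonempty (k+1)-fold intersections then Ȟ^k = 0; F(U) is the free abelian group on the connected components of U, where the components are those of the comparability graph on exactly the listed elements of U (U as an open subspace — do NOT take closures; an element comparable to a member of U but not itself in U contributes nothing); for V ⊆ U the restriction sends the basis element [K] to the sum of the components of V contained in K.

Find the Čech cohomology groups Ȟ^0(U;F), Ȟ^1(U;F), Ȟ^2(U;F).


nerve simplices:
  V1={{p4},{p5},{p7},{p1,p4},{p1,p5},{p1,p7},{p2,p4},{p2,p5},{p2,p7},{p3,p4},{p3,p7},{p4,p5},{p5,p6},{p5,p7},{p6,p7},{p1,p2,p7},{p1,p3,p4},{p1,p3,p7},{p1,p5,p7},{p2,p4,p5}} V2={{p1},{p2},{p3},{p4},{p7},{p1,p2},{p1,p3},{p1,p4},{p1,p5},{p1,p6},{p1,p7},{p2,p4},{p2,p5},{p2,p6},{p2,p7},{p3,p4},{p3,p7},{p4,p5},{p5,p7},{p6,p7},{p1,p2,p6},{p1,p2,p7},{p1,p3,p4},{p1,p3,p7},{p1,p5,p7},{p2,p4,p5}} V3={{p3},{p5},{p6},{p1,p3},{p1,p5},{p1,p6},{p2,p5},{p2,p6},{p3,p4},{p3,p7},{p4,p5},{p5,p6},{p5,p7},{p6,p7},{p1,p2,p6},{p1,p3,p4},{p1,p3,p7},{p1,p5,p7},{p2,p4,p5}}
  V12={{p4},{p7},{p1,p4},{p1,p5},{p1,p7},{p2,p4},{p2,p5},{p2,p7},{p3,p4},{p3,p7},{p4,p5},{p5,p7},{p6,p7},{p1,p2,p7},{p1,p3,p4},{p1,p3,p7},{p1,p5,p7},{p2,p4,p5}} V13={{p5},{p1,p5},{p2,p5},{p3,p4},{p3,p7},{p4,p5},{p5,p6},{p5,p7},{p6,p7},{p1,p3,p4},{p1,p3,p7},{p1,p5,p7},{p2,p4,p5}} V23={{p3},{p1,p3},{p1,p5},{p1,p6},{p2,p5},{p2,p6},{p3,p4},{p3,p7},{p4,p5},{p5,p7},{p6,p7},{p1,p2,p6},{p1,p3,p4},{p1,p3,p7},{p1,p5,p7},{p2,p4,p5}}
  V123={{p1,p5},{p2,p5},{p3,p4},{p3,p7},{p4,p5},{p5,p7},{p6,p7},{p1,p3,p4},{p1,p3,p7},{p1,p5,p7},{p2,p4,p5}}
components per intersection:
  V1: {{p4},{p5},{p7},{p1,p4},{p1,p5},{p1,p7},{p2,p4},{p2,p5},{p2,p7},{p3,p4},{p3,p7},{p4,p5},{p5,p6},{p5,p7},{p6,p7},{p1,p2,p7},{p1,p3,p4},{p1,p3,p7},{p1,p5,p7},{p2,p4,p5}}
  V2: {{p1},{p2},{p3},{p4},{p7},{p1,p2},{p1,p3},{p1,p4},{p1,p5},{p1,p6},{p1,p7},{p2,p4},{p2,p5},{p2,p6},{p2,p7},{p3,p4},{p3,p7},{p4,p5},{p5,p7},{p6,p7},{p1,p2,p6},{p1,p2,p7},{p1,p3,p4},{p1,p3,p7},{p1,p5,p7},{p2,p4,p5}}
  V3: {{p3},{p1,p3},{p3,p4},{p3,p7},{p1,p3,p4},{p1,p3,p7}} {{p5},{p6},{p1,p5},{p1,p6},{p2,p5},{p2,p6},{p4,p5},{p5,p6},{p5,p7},{p6,p7},{p1,p2,p6},{p1,p5,p7},{p2,p4,p5}}
  V12: {{p4},{p1,p4},{p2,p4},{p2,p5},{p3,p4},{p4,p5},{p1,p3,p4},{p2,p4,p5}} {{p7},{p1,p5},{p1,p7},{p2,p7},{p3,p7},{p5,p7},{p6,p7},{p1,p2,p7},{p1,p3,p7},{p1,p5,p7}}
  V13: {{p5},{p1,p5},{p2,p5},{p4,p5},{p5,p6},{p5,p7},{p1,p5,p7},{p2,p4,p5}} {{p3,p4},{p1,p3,p4}} {{p3,p7},{p1,p3,p7}} {{p6,p7}}
  V23: {{p3},{p1,p3},{p3,p4},{p3,p7},{p1,p3,p4},{p1,p3,p7}} {{p1,p5},{p5,p7},{p1,p5,p7}} {{p1,p6},{p2,p6},{p1,p2,p6}} {{p2,p5},{p4,p5},{p2,p4,p5}} {{p6,p7}}
  V123: {{p1,p5},{p5,p7},{p1,p5,p7}} {{p2,p5},{p4,p5},{p2,p4,p5}} {{p3,p4},{p1,p3,p4}} {{p3,p7},{p1,p3,p7}} {{p6,p7}}
C dims 4,11,5; δ0: rk 3, SNF 1^3; δ1: rk 5, SNF 1^5
degree 0: 4−3−0 = 1 → Ȟ^0 ≅ Z
degree 1: 11−5−3 = 3 → Ȟ^1 ≅ Z^3
degree 2: 5−0−5 = 0 → Ȟ^2 ≅ 0

Ȟ^0 ≅ Z,  Ȟ^1 ≅ Z^3,  Ȟ^2 ≅ 0
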